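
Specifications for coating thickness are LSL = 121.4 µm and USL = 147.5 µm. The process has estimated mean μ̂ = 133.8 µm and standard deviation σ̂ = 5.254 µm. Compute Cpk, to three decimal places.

0.787

Cpu = (USL − μ̂) / (3σ̂) = (147.5 − 133.8) / (3 × 5.254) = 0.8692; Cpl = (μ̂ − LSL) / (3σ̂) = (133.8 − 121.4) / (3 × 5.254) = 0.7867; Cpk = min(Cpu, Cpl) = 0.7867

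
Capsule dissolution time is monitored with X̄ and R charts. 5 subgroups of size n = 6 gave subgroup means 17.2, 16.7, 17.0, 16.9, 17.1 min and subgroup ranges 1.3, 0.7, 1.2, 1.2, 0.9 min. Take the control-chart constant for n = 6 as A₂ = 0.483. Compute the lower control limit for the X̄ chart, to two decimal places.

16.47

X̄̄ = (17.2 + 16.7 + 17.0 + 16.9 + 17.1) / 5 = 84.9000 / 5 = 16.9800
R̄ = (1.3 + 0.7 + 1.2 + 1.2 + 0.9) / 5 = 5.3000 / 5 = 1.0600
LCL = X̄̄ − A₂·R̄ = 16.9800 − 0.483 × 1.0600 = 16.4680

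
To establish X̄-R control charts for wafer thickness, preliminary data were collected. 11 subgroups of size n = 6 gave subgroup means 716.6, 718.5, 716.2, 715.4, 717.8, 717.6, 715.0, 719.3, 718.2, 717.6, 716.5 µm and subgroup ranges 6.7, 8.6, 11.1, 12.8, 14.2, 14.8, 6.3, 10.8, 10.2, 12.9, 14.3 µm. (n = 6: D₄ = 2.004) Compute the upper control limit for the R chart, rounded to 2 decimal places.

R̄ = (6.7 + 8.6 + 11.1 + 12.8 + 14.2 + 14.8 + 6.3 + 10.8 + 10.2 + 12.9 + 14.3) / 11 = 122.7000 / 11 = 11.1545
UCL_R = D₄·R̄ = 2.004 × 11.1545 = 22.3537

22.35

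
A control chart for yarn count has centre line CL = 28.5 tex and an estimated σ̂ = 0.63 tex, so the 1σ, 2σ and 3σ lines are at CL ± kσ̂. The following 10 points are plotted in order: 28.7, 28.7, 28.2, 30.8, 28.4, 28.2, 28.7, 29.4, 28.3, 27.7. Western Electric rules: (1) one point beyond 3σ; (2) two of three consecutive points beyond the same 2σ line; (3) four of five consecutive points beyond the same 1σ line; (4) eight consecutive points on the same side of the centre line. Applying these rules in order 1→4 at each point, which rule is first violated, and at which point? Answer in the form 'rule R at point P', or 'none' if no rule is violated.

Zone of each point (C = within 1σ̂, B = 1σ̂–2σ̂, A = 2σ̂–3σ̂, * = beyond 3σ̂; sign = side of CL): 1:+C, 2:+C, 3:-C, 4:+*, 5:-C, 6:-C, 7:+C, 8:+B, 9:-C, 10:-B
Rule 1 (one point beyond the 3σ limits) is satisfied at point 4.

rule 1 at point 4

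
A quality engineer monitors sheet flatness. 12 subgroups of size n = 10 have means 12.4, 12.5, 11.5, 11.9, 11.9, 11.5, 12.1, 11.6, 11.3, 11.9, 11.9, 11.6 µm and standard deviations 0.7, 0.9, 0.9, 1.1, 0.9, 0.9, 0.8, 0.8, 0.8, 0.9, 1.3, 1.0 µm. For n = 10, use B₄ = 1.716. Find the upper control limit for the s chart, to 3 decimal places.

1.573

s̄ = (0.7 + 0.9 + 0.9 + 1.1 + 0.9 + 0.9 + 0.8 + 0.8 + 0.8 + 0.9 + 1.3 + 1.0) / 12 = 0.9167
UCL_s = B₄·s̄ = 1.716 × 0.9167 = 1.5730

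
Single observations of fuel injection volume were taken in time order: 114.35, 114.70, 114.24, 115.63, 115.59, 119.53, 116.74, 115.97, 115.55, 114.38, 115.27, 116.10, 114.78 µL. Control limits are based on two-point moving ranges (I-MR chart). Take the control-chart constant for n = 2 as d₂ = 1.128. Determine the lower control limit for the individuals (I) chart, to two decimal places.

X̄ = (114.35 + 114.70 + 114.24 + 115.63 + 115.59 + 119.53 + 116.74 + 115.97 + 115.55 + 114.38 + 115.27 + 116.10 + 114.78) / 13 = 115.6023
Moving ranges: 0.35, 0.46, 1.39, 0.04, 3.94, 2.79, 0.77, 0.42, 1.17, 0.89, 0.83, 1.32; M̄R̄ = 14.3700 / 12 = 1.1975
LCL = X̄ − 3·M̄R̄/d₂ = 115.6023 − 3 × 1.1975 / 1.128 = 112.4175

112.42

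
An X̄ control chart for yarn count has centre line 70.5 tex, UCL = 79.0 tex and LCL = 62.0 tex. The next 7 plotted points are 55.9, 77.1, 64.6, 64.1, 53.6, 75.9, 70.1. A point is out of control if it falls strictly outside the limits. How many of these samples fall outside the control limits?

2

Compare each point to [62.0, 79.0]: sample 1 = 55.9 < LCL; sample 5 = 53.6 < LCL.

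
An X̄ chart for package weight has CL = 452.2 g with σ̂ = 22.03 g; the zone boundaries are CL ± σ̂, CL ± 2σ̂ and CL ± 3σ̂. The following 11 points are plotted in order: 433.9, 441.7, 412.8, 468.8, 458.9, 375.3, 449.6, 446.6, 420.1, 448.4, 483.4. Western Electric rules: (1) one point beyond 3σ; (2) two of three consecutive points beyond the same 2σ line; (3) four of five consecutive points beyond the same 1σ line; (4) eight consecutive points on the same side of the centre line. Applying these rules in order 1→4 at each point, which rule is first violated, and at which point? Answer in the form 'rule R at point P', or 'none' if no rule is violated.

rule 1 at point 6

Zone of each point (C = within 1σ̂, B = 1σ̂–2σ̂, A = 2σ̂–3σ̂, * = beyond 3σ̂; sign = side of CL): 1:-C, 2:-C, 3:-B, 4:+C, 5:+C, 6:-*, 7:-C, 8:-C, 9:-B, 10:-C, 11:+B
Rule 1 (one point beyond the 3σ limits) is satisfied at point 6.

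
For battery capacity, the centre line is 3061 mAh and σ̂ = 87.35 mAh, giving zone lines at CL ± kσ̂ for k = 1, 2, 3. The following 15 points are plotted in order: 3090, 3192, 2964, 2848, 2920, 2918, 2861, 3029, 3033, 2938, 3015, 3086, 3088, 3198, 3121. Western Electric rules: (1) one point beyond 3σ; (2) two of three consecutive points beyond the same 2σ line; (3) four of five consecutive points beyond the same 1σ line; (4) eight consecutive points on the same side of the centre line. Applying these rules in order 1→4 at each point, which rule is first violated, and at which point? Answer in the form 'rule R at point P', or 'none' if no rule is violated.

rule 3 at point 6

Zone of each point (C = within 1σ̂, B = 1σ̂–2σ̂, A = 2σ̂–3σ̂, * = beyond 3σ̂; sign = side of CL): 1:+C, 2:+B, 3:-B, 4:-A, 5:-B, 6:-B, 7:-A, 8:-C, 9:-C, 10:-B, 11:-C, 12:+C, 13:+C, 14:+B, 15:+C
Rule 3 (four of five consecutive points beyond the same 1σ limit) is satisfied at point 6.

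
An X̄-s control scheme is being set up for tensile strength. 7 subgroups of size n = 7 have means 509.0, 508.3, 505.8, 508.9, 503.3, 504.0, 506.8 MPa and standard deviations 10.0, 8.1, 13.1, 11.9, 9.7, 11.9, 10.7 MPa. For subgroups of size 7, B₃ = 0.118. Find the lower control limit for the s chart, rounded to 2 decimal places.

1.27

s̄ = (10.0 + 8.1 + 13.1 + 11.9 + 9.7 + 11.9 + 10.7) / 7 = 10.7714
LCL_s = B₃·s̄ = 0.118 × 10.7714 = 1.2710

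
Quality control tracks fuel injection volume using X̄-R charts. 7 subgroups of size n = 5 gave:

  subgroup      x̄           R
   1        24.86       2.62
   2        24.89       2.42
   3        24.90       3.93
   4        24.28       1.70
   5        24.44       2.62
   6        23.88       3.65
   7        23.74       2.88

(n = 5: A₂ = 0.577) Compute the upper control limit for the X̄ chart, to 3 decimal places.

26.061

X̄̄ = (24.86 + 24.89 + 24.90 + 24.28 + 24.44 + 23.88 + 23.74) / 7 = 170.9900 / 7 = 24.4271
R̄ = (2.62 + 2.42 + 3.93 + 1.70 + 2.62 + 3.65 + 2.88) / 7 = 19.8200 / 7 = 2.8314
UCL = X̄̄ + A₂·R̄ = 24.4271 + 0.577 × 2.8314 = 26.0609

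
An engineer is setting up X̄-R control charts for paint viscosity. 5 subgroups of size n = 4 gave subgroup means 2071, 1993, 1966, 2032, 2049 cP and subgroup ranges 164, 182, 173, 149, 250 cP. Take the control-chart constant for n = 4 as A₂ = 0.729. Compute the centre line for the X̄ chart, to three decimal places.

2022.200

X̄̄ = (2071 + 1993 + 1966 + 2032 + 2049) / 5 = 10111.0000 / 5 = 2022.2000
CL = X̄̄ = 2022.2000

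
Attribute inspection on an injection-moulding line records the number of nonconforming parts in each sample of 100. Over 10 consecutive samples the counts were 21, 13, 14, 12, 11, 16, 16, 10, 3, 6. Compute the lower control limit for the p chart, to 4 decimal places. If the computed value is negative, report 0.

p̄ = Σdᵢ / (k·n) = 122 / (10 × 100) = 0.12200
LCL = p̄ − 3·√(p̄(1−p̄)/n) = 0.12200 − 3 × 0.03273 = 0.02381

0.0238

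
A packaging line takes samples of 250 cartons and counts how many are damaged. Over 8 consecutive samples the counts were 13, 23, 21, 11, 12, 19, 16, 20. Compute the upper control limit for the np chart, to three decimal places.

28.776

p̄ = Σdᵢ / (k·n) = 135 / (8 × 250) = 0.06750
UCL = np̄ + 3·√(np̄(1−p̄)) = 16.8750 + 3 × √(16.8750×0.93250) = 16.8750 + 3 × 3.9669 = 28.7756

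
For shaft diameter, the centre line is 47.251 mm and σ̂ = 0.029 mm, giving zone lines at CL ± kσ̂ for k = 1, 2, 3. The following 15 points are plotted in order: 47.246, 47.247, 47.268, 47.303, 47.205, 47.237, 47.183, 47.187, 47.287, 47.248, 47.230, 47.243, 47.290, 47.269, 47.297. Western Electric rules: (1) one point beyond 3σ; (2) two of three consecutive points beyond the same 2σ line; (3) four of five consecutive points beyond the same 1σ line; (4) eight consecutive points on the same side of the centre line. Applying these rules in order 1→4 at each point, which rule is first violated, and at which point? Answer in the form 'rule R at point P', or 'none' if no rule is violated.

rule 2 at point 8

Zone of each point (C = within 1σ̂, B = 1σ̂–2σ̂, A = 2σ̂–3σ̂, * = beyond 3σ̂; sign = side of CL): 1:-C, 2:-C, 3:+C, 4:+B, 5:-B, 6:-C, 7:-A, 8:-A, 9:+B, 10:-C, 11:-C, 12:-C, 13:+B, 14:+C, 15:+B
Rule 2 (two of three consecutive points beyond the same 2σ limit) is satisfied at point 8.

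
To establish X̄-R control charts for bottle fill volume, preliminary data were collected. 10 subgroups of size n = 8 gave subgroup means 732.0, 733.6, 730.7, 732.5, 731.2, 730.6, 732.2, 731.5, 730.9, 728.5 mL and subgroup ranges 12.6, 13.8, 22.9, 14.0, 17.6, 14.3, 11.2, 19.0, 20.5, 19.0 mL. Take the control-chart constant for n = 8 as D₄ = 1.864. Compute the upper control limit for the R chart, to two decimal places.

30.74

R̄ = (12.6 + 13.8 + 22.9 + 14.0 + 17.6 + 14.3 + 11.2 + 19.0 + 20.5 + 19.0) / 10 = 164.9000 / 10 = 16.4900
UCL_R = D₄·R̄ = 1.864 × 16.4900 = 30.7374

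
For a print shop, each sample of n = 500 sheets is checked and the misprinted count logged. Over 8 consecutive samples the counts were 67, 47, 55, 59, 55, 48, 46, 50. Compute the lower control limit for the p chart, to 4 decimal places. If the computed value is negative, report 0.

p̄ = Σdᵢ / (k·n) = 427 / (8 × 500) = 0.10675
LCL = p̄ − 3·√(p̄(1−p̄)/n) = 0.10675 − 3 × 0.01381 = 0.06532

0.0653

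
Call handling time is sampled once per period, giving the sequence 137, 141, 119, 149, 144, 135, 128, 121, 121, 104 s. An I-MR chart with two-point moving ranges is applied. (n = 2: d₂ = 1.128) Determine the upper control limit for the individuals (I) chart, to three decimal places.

X̄ = (137 + 141 + 119 + 149 + 144 + 135 + 128 + 121 + 121 + 104) / 10 = 129.9000
Moving ranges: 4, 22, 30, 5, 9, 7, 7, 0, 17; M̄R̄ = 101.0000 / 9 = 11.2222
UCL = X̄ + 3·M̄R̄/d₂ = 129.9000 + 3 × 11.2222 / 1.128 = 159.7463

159.746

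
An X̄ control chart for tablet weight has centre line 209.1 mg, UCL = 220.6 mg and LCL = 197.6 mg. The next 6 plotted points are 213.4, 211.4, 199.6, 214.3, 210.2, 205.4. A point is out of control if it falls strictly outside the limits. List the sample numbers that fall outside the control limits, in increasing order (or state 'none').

none

All 6 points lie within [197.6, 220.6].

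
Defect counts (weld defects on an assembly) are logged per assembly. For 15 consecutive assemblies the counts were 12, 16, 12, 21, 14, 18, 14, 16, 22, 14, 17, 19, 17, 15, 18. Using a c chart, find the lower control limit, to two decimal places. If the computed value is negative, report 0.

4.21

c̄ = (12 + 16 + 12 + 21 + 14 + 18 + 14 + 16 + 22 + 14 + 17 + 19 + 17 + 15 + 18) / 15 = 245 / 15 = 16.3333
LCL = c̄ − 3√c̄ = 16.3333 − 3 × 4.0415 = 4.2090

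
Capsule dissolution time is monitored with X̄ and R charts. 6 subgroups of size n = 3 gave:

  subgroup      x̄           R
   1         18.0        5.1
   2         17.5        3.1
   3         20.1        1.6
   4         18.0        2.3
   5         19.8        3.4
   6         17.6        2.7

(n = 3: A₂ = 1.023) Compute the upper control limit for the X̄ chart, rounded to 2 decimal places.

21.60

X̄̄ = (18.0 + 17.5 + 20.1 + 18.0 + 19.8 + 17.6) / 6 = 111.0000 / 6 = 18.5000
R̄ = (5.1 + 3.1 + 1.6 + 2.3 + 3.4 + 2.7) / 6 = 18.2000 / 6 = 3.0333
UCL = X̄̄ + A₂·R̄ = 18.5000 + 1.023 × 3.0333 = 21.6031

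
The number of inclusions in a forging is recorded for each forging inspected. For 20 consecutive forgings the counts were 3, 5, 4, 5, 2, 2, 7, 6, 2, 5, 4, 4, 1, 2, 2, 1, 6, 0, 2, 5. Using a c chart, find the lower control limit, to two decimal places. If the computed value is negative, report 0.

c̄ = (3 + 5 + 4 + 5 + 2 + 2 + 7 + 6 + 2 + 5 + 4 + 4 + 1 + 2 + 2 + 1 + 6 + 0 + 2 + 5) / 20 = 68 / 20 = 3.4000
LCL = c̄ − 3√c̄ = 3.4000 − 3 × 1.8439 = -2.1317 → 0 (cannot be negative)

0.00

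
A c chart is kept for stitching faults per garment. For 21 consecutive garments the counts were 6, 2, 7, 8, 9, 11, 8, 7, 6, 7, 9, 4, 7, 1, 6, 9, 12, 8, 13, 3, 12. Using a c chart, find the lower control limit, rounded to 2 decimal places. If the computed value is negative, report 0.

c̄ = (6 + 2 + 7 + 8 + 9 + 11 + 8 + 7 + 6 + 7 + 9 + 4 + 7 + 1 + 6 + 9 + 12 + 8 + 13 + 3 + 12) / 21 = 155 / 21 = 7.3810
LCL = c̄ − 3√c̄ = 7.3810 − 3 × 2.7168 = -0.7694 → 0 (cannot be negative)

0.00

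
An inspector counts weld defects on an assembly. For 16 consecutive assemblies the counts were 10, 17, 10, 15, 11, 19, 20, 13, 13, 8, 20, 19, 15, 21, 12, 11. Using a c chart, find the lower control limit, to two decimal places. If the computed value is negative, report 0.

c̄ = (10 + 17 + 10 + 15 + 11 + 19 + 20 + 13 + 13 + 8 + 20 + 19 + 15 + 21 + 12 + 11) / 16 = 234 / 16 = 14.6250
LCL = c̄ − 3√c̄ = 14.6250 − 3 × 3.8243 = 3.1522

3.15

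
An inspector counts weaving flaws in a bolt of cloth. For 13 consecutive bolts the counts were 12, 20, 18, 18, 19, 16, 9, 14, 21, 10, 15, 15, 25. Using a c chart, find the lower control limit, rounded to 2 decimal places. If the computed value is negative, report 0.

c̄ = (12 + 20 + 18 + 18 + 19 + 16 + 9 + 14 + 21 + 10 + 15 + 15 + 25) / 13 = 212 / 13 = 16.3077
LCL = c̄ − 3√c̄ = 16.3077 − 3 × 4.0383 = 4.1929

4.19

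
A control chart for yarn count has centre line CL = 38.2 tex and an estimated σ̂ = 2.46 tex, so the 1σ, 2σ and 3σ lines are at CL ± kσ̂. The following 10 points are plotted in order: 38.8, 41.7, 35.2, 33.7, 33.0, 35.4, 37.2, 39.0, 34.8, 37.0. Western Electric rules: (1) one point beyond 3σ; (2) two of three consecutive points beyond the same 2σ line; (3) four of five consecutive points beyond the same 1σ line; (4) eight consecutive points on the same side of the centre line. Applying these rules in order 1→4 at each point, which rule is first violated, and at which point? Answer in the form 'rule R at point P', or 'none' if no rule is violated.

Zone of each point (C = within 1σ̂, B = 1σ̂–2σ̂, A = 2σ̂–3σ̂, * = beyond 3σ̂; sign = side of CL): 1:+C, 2:+B, 3:-B, 4:-B, 5:-A, 6:-B, 7:-C, 8:+C, 9:-B, 10:-C
Rule 3 (four of five consecutive points beyond the same 1σ limit) is satisfied at point 6.

rule 3 at point 6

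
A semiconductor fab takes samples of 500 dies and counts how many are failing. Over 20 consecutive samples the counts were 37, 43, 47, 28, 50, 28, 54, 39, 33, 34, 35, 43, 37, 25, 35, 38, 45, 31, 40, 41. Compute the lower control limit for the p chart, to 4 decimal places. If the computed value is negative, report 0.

0.0407

p̄ = Σdᵢ / (k·n) = 763 / (20 × 500) = 0.07630
LCL = p̄ − 3·√(p̄(1−p̄)/n) = 0.07630 − 3 × 0.01187 = 0.04068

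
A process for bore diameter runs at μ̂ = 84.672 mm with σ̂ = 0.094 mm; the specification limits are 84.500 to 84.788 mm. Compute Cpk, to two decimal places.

0.41

Cpu = (USL − μ̂) / (3σ̂) = (84.788 − 84.672) / (3 × 0.094) = 0.4113; Cpl = (μ̂ − LSL) / (3σ̂) = (84.672 − 84.500) / (3 × 0.094) = 0.6099; Cpk = min(Cpu, Cpl) = 0.4113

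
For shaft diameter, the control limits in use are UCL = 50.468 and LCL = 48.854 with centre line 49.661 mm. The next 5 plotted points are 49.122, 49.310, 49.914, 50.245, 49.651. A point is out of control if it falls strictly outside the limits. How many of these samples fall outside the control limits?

0

All 5 points lie within [48.854, 50.468].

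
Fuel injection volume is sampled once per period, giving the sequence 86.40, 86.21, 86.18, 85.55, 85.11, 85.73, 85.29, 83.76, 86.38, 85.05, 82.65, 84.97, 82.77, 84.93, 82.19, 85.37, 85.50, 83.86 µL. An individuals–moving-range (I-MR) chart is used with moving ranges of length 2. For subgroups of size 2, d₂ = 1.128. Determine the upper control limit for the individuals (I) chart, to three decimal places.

X̄ = (86.40 + 86.21 + 86.18 + 85.55 + 85.11 + 85.73 + 85.29 + 83.76 + 86.38 + 85.05 + 82.65 + 84.97 + 82.77 + 84.93 + 82.19 + 85.37 + 85.50 + 83.86) / 18 = 84.8833
Moving ranges: 0.19, 0.03, 0.63, 0.44, 0.62, 0.44, 1.53, 2.62, 1.33, 2.40, 2.32, 2.20, 2.16, 2.74, 3.18, 0.13, 1.64; M̄R̄ = 24.6000 / 17 = 1.4471
UCL = X̄ + 3·M̄R̄/d₂ = 84.8833 + 3 × 1.4471 / 1.128 = 88.7319

88.732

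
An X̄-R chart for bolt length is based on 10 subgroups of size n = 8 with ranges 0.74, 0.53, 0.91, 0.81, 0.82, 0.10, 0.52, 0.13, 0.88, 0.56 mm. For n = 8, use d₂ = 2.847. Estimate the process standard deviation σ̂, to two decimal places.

R̄ = (0.74 + 0.53 + 0.91 + 0.81 + 0.82 + 0.10 + 0.52 + 0.13 + 0.88 + 0.56) / 10 = 0.6000
σ̂ = R̄ / d₂ = 0.6000 / 2.847 = 0.2107

0.21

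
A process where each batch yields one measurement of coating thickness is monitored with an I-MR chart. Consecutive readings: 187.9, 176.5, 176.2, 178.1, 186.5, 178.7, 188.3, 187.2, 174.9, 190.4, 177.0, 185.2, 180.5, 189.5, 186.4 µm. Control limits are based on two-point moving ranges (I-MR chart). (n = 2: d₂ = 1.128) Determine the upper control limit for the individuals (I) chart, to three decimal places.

203.156

X̄ = (187.9 + 176.5 + 176.2 + 178.1 + 186.5 + 178.7 + 188.3 + 187.2 + 174.9 + 190.4 + 177.0 + 185.2 + 180.5 + 189.5 + 186.4) / 15 = 182.8867
Moving ranges: 11.4, 0.3, 1.9, 8.4, 7.8, 9.6, 1.1, 12.3, 15.5, 13.4, 8.2, 4.7, 9.0, 3.1; M̄R̄ = 106.7000 / 14 = 7.6214
UCL = X̄ + 3·M̄R̄/d₂ = 182.8867 + 3 × 7.6214 / 1.128 = 203.1564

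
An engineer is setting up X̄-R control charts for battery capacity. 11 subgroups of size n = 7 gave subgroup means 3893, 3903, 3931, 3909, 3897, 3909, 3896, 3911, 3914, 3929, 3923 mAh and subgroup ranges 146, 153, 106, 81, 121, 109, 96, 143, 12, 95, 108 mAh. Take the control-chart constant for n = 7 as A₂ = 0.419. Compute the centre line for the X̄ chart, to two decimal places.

X̄̄ = (3893 + 3903 + 3931 + 3909 + 3897 + 3909 + 3896 + 3911 + 3914 + 3929 + 3923) / 11 = 43015.0000 / 11 = 3910.4545
CL = X̄̄ = 3910.4545

3910.45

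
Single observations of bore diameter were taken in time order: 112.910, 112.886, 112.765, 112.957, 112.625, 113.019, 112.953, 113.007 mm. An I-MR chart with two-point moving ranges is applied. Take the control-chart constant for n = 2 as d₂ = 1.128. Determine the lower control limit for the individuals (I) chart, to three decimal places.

X̄ = (112.910 + 112.886 + 112.765 + 112.957 + 112.625 + 113.019 + 112.953 + 113.007) / 8 = 112.8902
Moving ranges: 0.024, 0.121, 0.192, 0.332, 0.394, 0.066, 0.054; M̄R̄ = 1.1830 / 7 = 0.1690
LCL = X̄ − 3·M̄R̄/d₂ = 112.8902 − 3 × 0.1690 / 1.128 = 112.4408

112.441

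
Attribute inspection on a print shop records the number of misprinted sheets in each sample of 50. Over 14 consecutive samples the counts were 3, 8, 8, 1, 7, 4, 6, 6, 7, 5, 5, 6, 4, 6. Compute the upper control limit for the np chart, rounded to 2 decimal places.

p̄ = Σdᵢ / (k·n) = 76 / (14 × 50) = 0.10857
UCL = np̄ + 3·√(np̄(1−p̄)) = 5.4286 + 3 × √(5.4286×0.89143) = 5.4286 + 3 × 2.1998 = 12.0280

12.03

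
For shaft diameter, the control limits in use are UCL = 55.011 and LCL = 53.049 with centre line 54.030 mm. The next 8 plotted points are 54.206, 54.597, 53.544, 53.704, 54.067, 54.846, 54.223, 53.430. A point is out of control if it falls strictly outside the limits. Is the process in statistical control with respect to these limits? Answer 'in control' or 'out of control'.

All 8 points lie within [53.049, 55.011].

in control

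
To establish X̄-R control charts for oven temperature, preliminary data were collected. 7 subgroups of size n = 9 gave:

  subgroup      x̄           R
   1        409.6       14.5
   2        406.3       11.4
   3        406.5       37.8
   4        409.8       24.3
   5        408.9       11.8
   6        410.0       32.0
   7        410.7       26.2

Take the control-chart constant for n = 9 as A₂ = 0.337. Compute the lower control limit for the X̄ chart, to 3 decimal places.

X̄̄ = (409.6 + 406.3 + 406.5 + 409.8 + 408.9 + 410.0 + 410.7) / 7 = 2861.8000 / 7 = 408.8286
R̄ = (14.5 + 11.4 + 37.8 + 24.3 + 11.8 + 32.0 + 26.2) / 7 = 158.0000 / 7 = 22.5714
LCL = X̄̄ − A₂·R̄ = 408.8286 − 0.337 × 22.5714 = 401.2220

401.222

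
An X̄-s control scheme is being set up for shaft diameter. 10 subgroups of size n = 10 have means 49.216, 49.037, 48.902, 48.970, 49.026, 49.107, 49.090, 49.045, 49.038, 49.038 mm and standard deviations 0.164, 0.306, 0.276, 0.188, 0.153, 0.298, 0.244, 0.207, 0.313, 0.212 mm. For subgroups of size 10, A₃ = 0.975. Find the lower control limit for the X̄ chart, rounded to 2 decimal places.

48.82

X̄̄ = (49.216 + 49.037 + 48.902 + 48.970 + 49.026 + 49.107 + 49.090 + 49.045 + 49.038 + 49.038) / 10 = 49.0469
s̄ = (0.164 + 0.306 + 0.276 + 0.188 + 0.153 + 0.298 + 0.244 + 0.207 + 0.313 + 0.212) / 10 = 0.2361
LCL = X̄̄ − A₃·s̄ = 49.0469 − 0.975 × 0.2361 = 48.8167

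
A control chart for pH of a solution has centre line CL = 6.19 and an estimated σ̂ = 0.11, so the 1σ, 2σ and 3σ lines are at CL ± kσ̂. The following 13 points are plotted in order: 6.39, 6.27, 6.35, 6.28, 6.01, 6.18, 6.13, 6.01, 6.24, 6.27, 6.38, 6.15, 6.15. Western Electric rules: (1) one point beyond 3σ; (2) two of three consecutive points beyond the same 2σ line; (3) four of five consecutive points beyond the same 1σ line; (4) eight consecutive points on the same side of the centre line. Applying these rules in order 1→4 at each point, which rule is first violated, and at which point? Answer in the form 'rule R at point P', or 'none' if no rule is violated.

none

Zone of each point (C = within 1σ̂, B = 1σ̂–2σ̂, A = 2σ̂–3σ̂, * = beyond 3σ̂; sign = side of CL): 1:+B, 2:+C, 3:+B, 4:+C, 5:-B, 6:-C, 7:-C, 8:-B, 9:+C, 10:+C, 11:+B, 12:-C, 13:-C
No rule fires across all 13 points.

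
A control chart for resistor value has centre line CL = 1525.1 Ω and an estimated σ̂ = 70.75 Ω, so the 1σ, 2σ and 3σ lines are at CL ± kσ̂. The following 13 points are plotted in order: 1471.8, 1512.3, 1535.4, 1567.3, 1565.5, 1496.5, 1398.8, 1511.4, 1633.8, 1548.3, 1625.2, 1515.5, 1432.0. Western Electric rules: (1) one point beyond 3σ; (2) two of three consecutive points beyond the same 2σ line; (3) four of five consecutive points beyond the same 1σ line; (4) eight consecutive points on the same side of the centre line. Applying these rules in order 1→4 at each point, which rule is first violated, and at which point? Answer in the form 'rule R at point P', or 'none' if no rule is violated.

none

Zone of each point (C = within 1σ̂, B = 1σ̂–2σ̂, A = 2σ̂–3σ̂, * = beyond 3σ̂; sign = side of CL): 1:-C, 2:-C, 3:+C, 4:+C, 5:+C, 6:-C, 7:-B, 8:-C, 9:+B, 10:+C, 11:+B, 12:-C, 13:-B
No rule fires across all 13 points.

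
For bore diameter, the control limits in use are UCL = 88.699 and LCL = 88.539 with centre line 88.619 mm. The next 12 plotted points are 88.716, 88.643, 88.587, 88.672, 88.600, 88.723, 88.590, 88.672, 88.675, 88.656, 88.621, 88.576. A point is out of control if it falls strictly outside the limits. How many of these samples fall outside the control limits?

Compare each point to [88.539, 88.699]: sample 1 = 88.716 > UCL; sample 6 = 88.723 > UCL.

2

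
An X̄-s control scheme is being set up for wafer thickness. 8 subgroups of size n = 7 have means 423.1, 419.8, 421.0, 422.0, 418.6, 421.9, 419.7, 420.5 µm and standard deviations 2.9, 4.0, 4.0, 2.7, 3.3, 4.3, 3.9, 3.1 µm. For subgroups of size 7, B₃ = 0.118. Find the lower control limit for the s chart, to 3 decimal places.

0.416

s̄ = (2.9 + 4.0 + 4.0 + 2.7 + 3.3 + 4.3 + 3.9 + 3.1) / 8 = 3.5250
LCL_s = B₃·s̄ = 0.118 × 3.5250 = 0.4159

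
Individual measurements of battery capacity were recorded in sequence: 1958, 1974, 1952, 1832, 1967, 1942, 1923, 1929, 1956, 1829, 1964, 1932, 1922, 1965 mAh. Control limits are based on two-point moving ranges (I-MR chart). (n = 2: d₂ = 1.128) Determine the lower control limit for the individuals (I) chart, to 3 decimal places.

X̄ = (1958 + 1974 + 1952 + 1832 + 1967 + 1942 + 1923 + 1929 + 1956 + 1829 + 1964 + 1932 + 1922 + 1965) / 14 = 1931.7857
Moving ranges: 16, 22, 120, 135, 25, 19, 6, 27, 127, 135, 32, 10, 43; M̄R̄ = 717.0000 / 13 = 55.1538
LCL = X̄ − 3·M̄R̄/d₂ = 1931.7857 − 3 × 55.1538 / 1.128 = 1785.1000

1785.100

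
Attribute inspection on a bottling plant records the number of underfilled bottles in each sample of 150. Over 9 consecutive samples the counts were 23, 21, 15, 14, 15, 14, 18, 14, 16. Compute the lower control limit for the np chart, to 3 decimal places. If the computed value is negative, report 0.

5.120

p̄ = Σdᵢ / (k·n) = 150 / (9 × 150) = 0.11111
LCL = np̄ − 3·√(np̄(1−p̄)) = 16.6667 − 3 × 3.8490 = 5.1197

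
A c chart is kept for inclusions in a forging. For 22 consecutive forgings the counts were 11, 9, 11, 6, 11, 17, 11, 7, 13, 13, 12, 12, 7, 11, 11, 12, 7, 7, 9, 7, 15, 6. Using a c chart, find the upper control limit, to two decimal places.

19.82

c̄ = (11 + 9 + 11 + 6 + 11 + 17 + 11 + 7 + 13 + 13 + 12 + 12 + 7 + 11 + 11 + 12 + 7 + 7 + 9 + 7 + 15 + 6) / 22 = 225 / 22 = 10.2273
UCL = c̄ + 3√c̄ = 10.2273 + 3 × √10.2273 = 10.2273 + 3 × 3.1980 = 19.8213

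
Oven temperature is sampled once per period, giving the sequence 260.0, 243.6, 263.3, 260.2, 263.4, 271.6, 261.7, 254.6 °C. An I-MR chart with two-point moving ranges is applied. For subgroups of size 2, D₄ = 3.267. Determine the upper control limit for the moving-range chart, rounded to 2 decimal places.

Moving ranges: 16.4, 19.7, 3.1, 3.2, 8.2, 9.9, 7.1; M̄R̄ = 67.6000 / 7 = 9.6571
UCL_MR = D₄·M̄R̄ = 3.267 × 9.6571 = 31.5499

31.55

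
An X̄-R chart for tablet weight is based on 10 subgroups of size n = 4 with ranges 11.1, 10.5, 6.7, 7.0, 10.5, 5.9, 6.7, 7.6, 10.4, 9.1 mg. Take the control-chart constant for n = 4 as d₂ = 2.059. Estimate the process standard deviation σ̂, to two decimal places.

4.15

R̄ = (11.1 + 10.5 + 6.7 + 7.0 + 10.5 + 5.9 + 6.7 + 7.6 + 10.4 + 9.1) / 10 = 8.5500
σ̂ = R̄ / d₂ = 8.5500 / 2.059 = 4.1525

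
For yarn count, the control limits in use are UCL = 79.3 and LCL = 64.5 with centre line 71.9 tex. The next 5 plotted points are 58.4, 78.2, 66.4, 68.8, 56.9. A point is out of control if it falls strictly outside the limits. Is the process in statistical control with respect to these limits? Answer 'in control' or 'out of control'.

Compare each point to [64.5, 79.3]: sample 1 = 58.4 < LCL; sample 5 = 56.9 < LCL.

out of control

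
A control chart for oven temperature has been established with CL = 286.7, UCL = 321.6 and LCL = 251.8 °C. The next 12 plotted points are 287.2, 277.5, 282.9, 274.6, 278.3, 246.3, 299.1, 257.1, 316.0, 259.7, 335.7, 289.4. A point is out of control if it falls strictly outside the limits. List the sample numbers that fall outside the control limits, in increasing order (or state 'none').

6, 11

Compare each point to [251.8, 321.6]: sample 6 = 246.3 < LCL; sample 11 = 335.7 > UCL.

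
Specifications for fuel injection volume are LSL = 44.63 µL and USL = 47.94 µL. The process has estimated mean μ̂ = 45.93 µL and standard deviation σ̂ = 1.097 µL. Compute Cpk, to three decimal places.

Cpu = (USL − μ̂) / (3σ̂) = (47.94 − 45.93) / (3 × 1.097) = 0.6108; Cpl = (μ̂ − LSL) / (3σ̂) = (45.93 − 44.63) / (3 × 1.097) = 0.3950; Cpk = min(Cpu, Cpl) = 0.3950

0.395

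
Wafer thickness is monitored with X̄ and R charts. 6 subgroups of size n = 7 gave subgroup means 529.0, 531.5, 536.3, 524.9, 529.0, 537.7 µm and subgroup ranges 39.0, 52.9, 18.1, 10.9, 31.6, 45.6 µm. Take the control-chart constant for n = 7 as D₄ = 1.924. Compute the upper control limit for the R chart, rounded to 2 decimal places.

R̄ = (39.0 + 52.9 + 18.1 + 10.9 + 31.6 + 45.6) / 6 = 198.1000 / 6 = 33.0167
UCL_R = D₄·R̄ = 1.924 × 33.0167 = 63.5241

63.52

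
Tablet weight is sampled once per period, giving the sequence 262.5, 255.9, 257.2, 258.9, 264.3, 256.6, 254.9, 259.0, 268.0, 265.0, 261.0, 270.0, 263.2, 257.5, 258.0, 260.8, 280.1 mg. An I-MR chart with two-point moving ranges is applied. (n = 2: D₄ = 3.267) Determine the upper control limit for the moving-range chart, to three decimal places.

18.091

Moving ranges: 6.6, 1.3, 1.7, 5.4, 7.7, 1.7, 4.1, 9.0, 3.0, 4.0, 9.0, 6.8, 5.7, 0.5, 2.8, 19.3; M̄R̄ = 88.6000 / 16 = 5.5375
UCL_MR = D₄·M̄R̄ = 3.267 × 5.5375 = 18.0910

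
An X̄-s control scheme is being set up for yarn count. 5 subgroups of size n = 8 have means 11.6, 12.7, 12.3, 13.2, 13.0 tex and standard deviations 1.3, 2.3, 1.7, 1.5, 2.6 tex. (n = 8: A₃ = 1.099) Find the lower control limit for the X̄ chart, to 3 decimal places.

10.494

X̄̄ = (11.6 + 12.7 + 12.3 + 13.2 + 13.0) / 5 = 12.5600
s̄ = (1.3 + 2.3 + 1.7 + 1.5 + 2.6) / 5 = 1.8800
LCL = X̄̄ − A₃·s̄ = 12.5600 − 1.099 × 1.8800 = 10.4939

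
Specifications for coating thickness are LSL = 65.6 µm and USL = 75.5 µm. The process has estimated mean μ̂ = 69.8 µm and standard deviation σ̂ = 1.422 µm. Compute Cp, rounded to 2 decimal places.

Cp = (USL − LSL) / (6σ̂) = (75.5 − 65.6) / (6 × 1.422) = 9.9000 / 8.5320 = 1.1603

1.16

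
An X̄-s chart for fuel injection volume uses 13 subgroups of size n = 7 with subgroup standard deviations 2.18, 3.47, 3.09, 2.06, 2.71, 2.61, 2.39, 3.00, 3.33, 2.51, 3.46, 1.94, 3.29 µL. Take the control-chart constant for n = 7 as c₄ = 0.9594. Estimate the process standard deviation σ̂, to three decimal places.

2.890

s̄ = (2.18 + 3.47 + 3.09 + 2.06 + 2.71 + 2.61 + 2.39 + 3.00 + 3.33 + 2.51 + 3.46 + 1.94 + 3.29) / 13 = 2.7723
σ̂ = s̄ / c₄ = 2.7723 / 0.9594 = 2.8896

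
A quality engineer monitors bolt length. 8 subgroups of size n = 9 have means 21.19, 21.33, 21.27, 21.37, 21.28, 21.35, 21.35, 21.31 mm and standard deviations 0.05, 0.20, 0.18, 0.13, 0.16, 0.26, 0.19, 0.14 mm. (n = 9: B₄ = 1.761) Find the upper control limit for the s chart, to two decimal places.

0.29

s̄ = (0.05 + 0.20 + 0.18 + 0.13 + 0.16 + 0.26 + 0.19 + 0.14) / 8 = 0.1638
UCL_s = B₄·s̄ = 1.761 × 0.1638 = 0.2884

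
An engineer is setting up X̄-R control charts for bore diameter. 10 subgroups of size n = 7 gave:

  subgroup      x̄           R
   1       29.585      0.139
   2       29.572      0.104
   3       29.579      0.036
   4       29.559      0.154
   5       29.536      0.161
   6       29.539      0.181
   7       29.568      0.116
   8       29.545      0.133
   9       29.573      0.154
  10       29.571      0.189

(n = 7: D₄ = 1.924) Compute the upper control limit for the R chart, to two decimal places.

R̄ = (0.139 + 0.104 + 0.036 + 0.154 + 0.161 + 0.181 + 0.116 + 0.133 + 0.154 + 0.189) / 10 = 1.3670 / 10 = 0.1367
UCL_R = D₄·R̄ = 1.924 × 0.1367 = 0.2630

0.26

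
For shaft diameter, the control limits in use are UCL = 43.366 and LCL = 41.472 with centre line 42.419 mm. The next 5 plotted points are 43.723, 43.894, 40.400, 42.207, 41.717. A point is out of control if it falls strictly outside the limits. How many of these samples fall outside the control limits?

Compare each point to [41.472, 43.366]: sample 1 = 43.723 > UCL; sample 2 = 43.894 > UCL; sample 3 = 40.400 < LCL.

3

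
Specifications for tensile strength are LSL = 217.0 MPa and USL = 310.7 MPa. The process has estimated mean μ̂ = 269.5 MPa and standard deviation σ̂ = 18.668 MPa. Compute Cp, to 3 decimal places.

Cp = (USL − LSL) / (6σ̂) = (310.7 − 217.0) / (6 × 18.668) = 93.7000 / 112.0080 = 0.8365

0.837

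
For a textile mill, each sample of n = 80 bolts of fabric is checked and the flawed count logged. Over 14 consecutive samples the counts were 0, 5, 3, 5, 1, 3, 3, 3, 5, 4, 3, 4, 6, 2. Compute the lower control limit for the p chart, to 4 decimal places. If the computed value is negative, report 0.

0.0000

p̄ = Σdᵢ / (k·n) = 47 / (14 × 80) = 0.04196
LCL = p̄ − 3·√(p̄(1−p̄)/n) = 0.04196 − 3 × 0.02242 = -0.02529 → 0 (negative, so LCL = 0)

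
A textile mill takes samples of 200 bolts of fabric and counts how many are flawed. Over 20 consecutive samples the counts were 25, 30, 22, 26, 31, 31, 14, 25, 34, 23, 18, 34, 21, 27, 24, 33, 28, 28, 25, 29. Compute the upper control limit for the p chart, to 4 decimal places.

p̄ = Σdᵢ / (k·n) = 528 / (20 × 200) = 0.13200
UCL = p̄ + 3·√(p̄(1−p̄)/n) = 0.13200 + 3 × √(0.13200×0.86800/200) = 0.13200 + 3 × 0.02393 = 0.20380

0.2038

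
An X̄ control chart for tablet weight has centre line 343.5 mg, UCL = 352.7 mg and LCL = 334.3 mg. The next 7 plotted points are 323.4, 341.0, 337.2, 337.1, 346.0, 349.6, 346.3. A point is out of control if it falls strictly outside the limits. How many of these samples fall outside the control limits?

Compare each point to [334.3, 352.7]: sample 1 = 323.4 < LCL.

1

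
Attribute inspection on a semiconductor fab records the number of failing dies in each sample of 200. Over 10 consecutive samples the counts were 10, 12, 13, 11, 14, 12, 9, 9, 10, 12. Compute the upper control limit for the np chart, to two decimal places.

20.95

p̄ = Σdᵢ / (k·n) = 112 / (10 × 200) = 0.05600
UCL = np̄ + 3·√(np̄(1−p̄)) = 11.2000 + 3 × √(11.2000×0.94400) = 11.2000 + 3 × 3.2516 = 20.9548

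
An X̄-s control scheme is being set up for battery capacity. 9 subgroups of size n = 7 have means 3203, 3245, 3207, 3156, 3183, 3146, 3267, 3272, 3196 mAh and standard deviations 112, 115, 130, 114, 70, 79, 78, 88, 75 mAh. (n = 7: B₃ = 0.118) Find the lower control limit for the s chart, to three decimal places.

11.289

s̄ = (112 + 115 + 130 + 114 + 70 + 79 + 78 + 88 + 75) / 9 = 95.6667
LCL_s = B₃·s̄ = 0.118 × 95.6667 = 11.2887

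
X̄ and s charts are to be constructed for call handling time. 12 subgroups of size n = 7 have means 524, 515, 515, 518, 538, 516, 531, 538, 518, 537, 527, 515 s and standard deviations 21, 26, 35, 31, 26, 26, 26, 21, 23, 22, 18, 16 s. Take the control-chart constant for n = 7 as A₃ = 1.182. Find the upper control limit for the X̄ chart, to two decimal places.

X̄̄ = (524 + 515 + 515 + 518 + 538 + 516 + 531 + 538 + 518 + 537 + 527 + 515) / 12 = 524.3333
s̄ = (21 + 26 + 35 + 31 + 26 + 26 + 26 + 21 + 23 + 22 + 18 + 16) / 12 = 24.2500
UCL = X̄̄ + A₃·s̄ = 524.3333 + 1.182 × 24.2500 = 552.9968

553.00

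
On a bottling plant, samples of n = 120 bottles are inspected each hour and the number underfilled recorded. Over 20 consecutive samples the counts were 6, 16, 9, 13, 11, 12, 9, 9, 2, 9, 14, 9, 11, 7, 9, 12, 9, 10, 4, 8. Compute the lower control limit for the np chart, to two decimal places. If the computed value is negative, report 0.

0.60

p̄ = Σdᵢ / (k·n) = 189 / (20 × 120) = 0.07875
LCL = np̄ − 3·√(np̄(1−p̄)) = 9.4500 − 3 × 2.9506 = 0.5983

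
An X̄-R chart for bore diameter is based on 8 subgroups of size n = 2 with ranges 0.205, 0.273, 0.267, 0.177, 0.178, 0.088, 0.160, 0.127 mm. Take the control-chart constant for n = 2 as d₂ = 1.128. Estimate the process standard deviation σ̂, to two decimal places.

0.16

R̄ = (0.205 + 0.273 + 0.267 + 0.177 + 0.178 + 0.088 + 0.160 + 0.127) / 8 = 0.1844
σ̂ = R̄ / d₂ = 0.1844 / 1.128 = 0.1635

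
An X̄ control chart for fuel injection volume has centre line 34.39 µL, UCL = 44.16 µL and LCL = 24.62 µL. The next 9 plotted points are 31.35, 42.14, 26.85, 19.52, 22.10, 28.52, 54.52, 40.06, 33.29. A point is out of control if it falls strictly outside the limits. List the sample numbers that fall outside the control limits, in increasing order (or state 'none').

4, 5, 7

Compare each point to [24.62, 44.16]: sample 4 = 19.52 < LCL; sample 5 = 22.10 < LCL; sample 7 = 54.52 > UCL.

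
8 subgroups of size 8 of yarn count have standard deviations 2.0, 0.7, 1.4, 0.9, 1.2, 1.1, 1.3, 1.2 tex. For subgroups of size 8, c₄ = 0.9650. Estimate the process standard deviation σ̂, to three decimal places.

1.269

s̄ = (2.0 + 0.7 + 1.4 + 0.9 + 1.2 + 1.1 + 1.3 + 1.2) / 8 = 1.2250
σ̂ = s̄ / c₄ = 1.2250 / 0.9650 = 1.2694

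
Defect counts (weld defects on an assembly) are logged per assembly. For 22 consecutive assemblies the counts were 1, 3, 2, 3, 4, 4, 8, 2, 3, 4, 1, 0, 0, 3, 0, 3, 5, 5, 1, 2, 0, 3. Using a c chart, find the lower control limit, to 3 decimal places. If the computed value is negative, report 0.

0.000

c̄ = (1 + 3 + 2 + 3 + 4 + 4 + 8 + 2 + 3 + 4 + 1 + 0 + 0 + 3 + 0 + 3 + 5 + 5 + 1 + 2 + 0 + 3) / 22 = 57 / 22 = 2.5909
LCL = c̄ − 3√c̄ = 2.5909 − 3 × 1.6096 = -2.2380 → 0 (cannot be negative)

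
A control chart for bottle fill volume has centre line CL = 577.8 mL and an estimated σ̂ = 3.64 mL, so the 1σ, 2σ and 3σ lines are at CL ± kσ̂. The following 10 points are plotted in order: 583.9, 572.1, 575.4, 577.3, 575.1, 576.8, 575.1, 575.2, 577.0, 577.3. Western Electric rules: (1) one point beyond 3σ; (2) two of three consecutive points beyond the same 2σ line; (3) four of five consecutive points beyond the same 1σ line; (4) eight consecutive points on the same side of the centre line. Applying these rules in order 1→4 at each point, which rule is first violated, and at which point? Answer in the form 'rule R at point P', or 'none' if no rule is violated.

Zone of each point (C = within 1σ̂, B = 1σ̂–2σ̂, A = 2σ̂–3σ̂, * = beyond 3σ̂; sign = side of CL): 1:+B, 2:-B, 3:-C, 4:-C, 5:-C, 6:-C, 7:-C, 8:-C, 9:-C, 10:-C
Rule 4 (eight consecutive points on the same side of the centre line) is satisfied at point 9.

rule 4 at point 9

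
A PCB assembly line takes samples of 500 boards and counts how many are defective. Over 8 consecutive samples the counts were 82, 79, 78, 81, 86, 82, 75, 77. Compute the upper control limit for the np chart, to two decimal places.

p̄ = Σdᵢ / (k·n) = 640 / (8 × 500) = 0.16000
UCL = np̄ + 3·√(np̄(1−p̄)) = 80.0000 + 3 × √(80.0000×0.84000) = 80.0000 + 3 × 8.1976 = 104.5927

104.59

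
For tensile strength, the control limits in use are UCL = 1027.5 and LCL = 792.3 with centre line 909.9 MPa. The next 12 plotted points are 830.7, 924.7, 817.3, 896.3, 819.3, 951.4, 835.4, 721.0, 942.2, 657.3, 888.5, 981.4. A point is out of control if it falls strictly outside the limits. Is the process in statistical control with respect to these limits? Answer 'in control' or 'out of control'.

out of control

Compare each point to [792.3, 1027.5]: sample 8 = 721.0 < LCL; sample 10 = 657.3 < LCL.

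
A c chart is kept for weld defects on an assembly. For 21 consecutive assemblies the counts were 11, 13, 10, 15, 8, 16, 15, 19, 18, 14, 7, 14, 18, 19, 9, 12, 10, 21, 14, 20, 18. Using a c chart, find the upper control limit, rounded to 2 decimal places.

c̄ = (11 + 13 + 10 + 15 + 8 + 16 + 15 + 19 + 18 + 14 + 7 + 14 + 18 + 19 + 9 + 12 + 10 + 21 + 14 + 20 + 18) / 21 = 301 / 21 = 14.3333
UCL = c̄ + 3√c̄ = 14.3333 + 3 × √14.3333 = 14.3333 + 3 × 3.7859 = 25.6912

25.69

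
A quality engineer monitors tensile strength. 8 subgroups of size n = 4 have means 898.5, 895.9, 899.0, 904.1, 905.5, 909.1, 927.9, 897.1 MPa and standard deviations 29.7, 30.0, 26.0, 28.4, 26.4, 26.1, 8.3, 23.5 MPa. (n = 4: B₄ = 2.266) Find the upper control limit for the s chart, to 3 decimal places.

56.197

s̄ = (29.7 + 30.0 + 26.0 + 28.4 + 26.4 + 26.1 + 8.3 + 23.5) / 8 = 24.8000
UCL_s = B₄·s̄ = 2.266 × 24.8000 = 56.1968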